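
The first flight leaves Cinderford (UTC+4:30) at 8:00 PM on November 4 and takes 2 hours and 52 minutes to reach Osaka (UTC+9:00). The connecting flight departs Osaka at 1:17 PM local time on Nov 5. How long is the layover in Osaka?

9 hours 55 minutes

Convert departure to UTC: 8:00 PM − 4:30 = 3:30 PM UTC on Nov 4.
Add 2 hours and 52 minutes flight time → 6:22 PM UTC.
Osaka is UTC+9:00, so local arrival = 6:22 PM + 9:00 = 3:22 AM on Nov 5.
Layover = 1:17 PM − 3:22 AM = 9 hours 55 minutes.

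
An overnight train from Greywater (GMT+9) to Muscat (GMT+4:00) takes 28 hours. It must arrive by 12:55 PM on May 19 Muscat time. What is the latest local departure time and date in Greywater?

Target arrival in UTC: 12:55 PM − 4:00 = 8:55 AM on May 19.
Subtract 28 hours → departure 4:55 AM UTC on May 18.
Greywater is UTC+9:00: 4:55 AM + 9:00 = 1:55 PM on May 18.

1:55 PM on May 18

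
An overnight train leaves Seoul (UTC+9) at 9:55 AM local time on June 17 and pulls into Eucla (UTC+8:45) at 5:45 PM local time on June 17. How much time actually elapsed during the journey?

8 hours 5 minutes

Departure in UTC: 9:55 AM − 9:00 = 12:55 AM on Jun 17.
Arrival in UTC: 5:45 PM − 8:45 = 9:00 AM on Jun 17.
Elapsed = 9:00 AM − 12:55 AM = 8 hours 5 minutes.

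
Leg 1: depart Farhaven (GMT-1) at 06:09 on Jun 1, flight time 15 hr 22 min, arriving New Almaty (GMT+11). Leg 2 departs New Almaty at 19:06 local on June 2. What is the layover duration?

9 hours 35 minutes

Convert departure to UTC: 06:09 + 1:00 = 07:09 UTC on Jun 1.
Add 15 hours 22 minutes flight time → 22:31 UTC.
New Almaty is UTC+11:00, so local arrival = 22:31 + 11:00 = 09:31 on Jun 2.
Layover = 19:06 − 09:31 = 9 hours 35 minutes.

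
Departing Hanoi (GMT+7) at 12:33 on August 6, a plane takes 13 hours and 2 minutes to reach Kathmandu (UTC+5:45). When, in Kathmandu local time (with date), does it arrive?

Convert departure to UTC: 12:33 − 7:00 = 05:33 UTC on Aug 6.
Add 13 hours 2 minutes travel time → 18:35 UTC.
Kathmandu is UTC+5:45, so local arrival = 18:35 + 5:45 = 00:20 on Aug 7.

00:20 on August 7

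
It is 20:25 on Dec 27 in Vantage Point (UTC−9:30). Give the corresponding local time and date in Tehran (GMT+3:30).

09:25 on December 28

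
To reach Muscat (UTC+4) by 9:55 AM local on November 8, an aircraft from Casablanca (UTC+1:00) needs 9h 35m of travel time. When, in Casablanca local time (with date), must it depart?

Target arrival in UTC: 9:55 AM − 4:00 = 5:55 AM on Nov 8.
Subtract 9 hours and 35 minutes → departure 8:20 PM UTC on Nov 7.
Casablanca is UTC+1:00: 8:20 PM + 1:00 = 9:20 PM on Nov 7.

9:20 PM on November 7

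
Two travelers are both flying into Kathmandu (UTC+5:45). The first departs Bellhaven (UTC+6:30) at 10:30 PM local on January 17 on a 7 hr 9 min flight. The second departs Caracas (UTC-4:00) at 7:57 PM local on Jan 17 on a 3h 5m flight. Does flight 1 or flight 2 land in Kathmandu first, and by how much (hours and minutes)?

Flight 1 in UTC: 10:30 PM − 6:30 = 4:00 PM on Jan 17.
+7 hours and 9 minutes → arrive 11:09 PM UTC on Jan 17.
Flight 2 in UTC: 7:57 PM + 4:00 = 11:57 PM on Jan 17.
+3 hours 5 minutes → arrive 3:02 AM UTC on Jan 18.
Flight 1 lands earlier by 3 hours 53 minutes.

the first, by 3 hours 53 minutes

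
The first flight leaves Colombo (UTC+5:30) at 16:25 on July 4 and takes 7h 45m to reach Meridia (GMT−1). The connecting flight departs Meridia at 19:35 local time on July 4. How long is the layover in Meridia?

1 hour 55 minutes

Convert departure to UTC: 16:25 − 5:30 = 10:55 UTC on Jul 4.
Add 7 hours and 45 minutes flight time → 18:40 UTC.
Meridia is UTC−1:00, so local arrival = 18:40 − 1:00 = 17:40 on Jul 4.
Layover = 19:35 − 17:40 = 1 hour 55 minutes.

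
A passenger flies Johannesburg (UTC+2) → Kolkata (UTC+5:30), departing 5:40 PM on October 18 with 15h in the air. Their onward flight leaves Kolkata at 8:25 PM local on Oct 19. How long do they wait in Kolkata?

8 hours 15 minutes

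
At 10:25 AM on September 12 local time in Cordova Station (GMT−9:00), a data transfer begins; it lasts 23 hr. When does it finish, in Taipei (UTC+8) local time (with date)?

Taipei is 17:00 ahead of Cordova Station.
After 23 hours it is 9:25 AM (Sep 13) in Cordova Station.
Shift by the zone difference: 9:25 AM + 17:00 = 2:25 AM on Sep 14 in Taipei.

2:25 AM on September 14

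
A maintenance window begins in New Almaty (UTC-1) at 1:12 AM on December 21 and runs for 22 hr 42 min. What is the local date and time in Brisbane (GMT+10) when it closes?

10:54 AM on December 22

Convert start to UTC: 1:12 AM + 1:00 = 2:12 AM UTC on Dec 21.
Add 22 hours and 42 minutes duration → 12:54 AM UTC (Dec 22).
Brisbane is UTC+10:00, so local end time = 12:54 AM + 10:00 = 10:54 AM on Dec 22.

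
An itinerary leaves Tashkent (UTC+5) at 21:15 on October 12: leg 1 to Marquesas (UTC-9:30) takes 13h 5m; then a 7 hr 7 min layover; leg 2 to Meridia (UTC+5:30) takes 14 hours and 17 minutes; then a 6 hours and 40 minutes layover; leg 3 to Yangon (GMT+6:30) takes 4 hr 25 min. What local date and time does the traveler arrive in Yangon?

20:19 on October 14

Convert departure to UTC: 21:15 − 5:00 = 16:15 UTC on Oct 12.
Add 13 hours 5 minutes leg 1 → 05:20 UTC (Oct 13).
Add 7 hours 7 minutes layover in Marquesas → 12:27 UTC.
Add 14 hours 17 minutes leg 2 → 02:44 UTC (Oct 14).
Add 6 hours 40 minutes layover in Meridia → 09:24 UTC.
Add 4 hours 25 minutes leg 3 → 13:49 UTC.
Yangon is UTC+6:30, so local arrival = 13:49 + 6:30 = 20:19 on Oct 14.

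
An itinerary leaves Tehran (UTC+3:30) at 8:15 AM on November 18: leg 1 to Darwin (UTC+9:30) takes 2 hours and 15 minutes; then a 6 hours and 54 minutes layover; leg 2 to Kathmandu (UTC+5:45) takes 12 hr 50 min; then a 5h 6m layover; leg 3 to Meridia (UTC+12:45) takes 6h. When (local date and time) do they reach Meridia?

2:35 AM on Nov 20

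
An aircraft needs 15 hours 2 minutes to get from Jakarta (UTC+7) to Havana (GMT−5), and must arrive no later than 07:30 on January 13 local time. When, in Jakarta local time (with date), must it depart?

04:28 on January 13

Target arrival in UTC: 07:30 + 5:00 = 12:30 on Jan 13.
Subtract 15 hours and 2 minutes → departure 21:28 UTC on Jan 12.
Jakarta is UTC+7:00: 21:28 + 7:00 = 04:28 on Jan 13.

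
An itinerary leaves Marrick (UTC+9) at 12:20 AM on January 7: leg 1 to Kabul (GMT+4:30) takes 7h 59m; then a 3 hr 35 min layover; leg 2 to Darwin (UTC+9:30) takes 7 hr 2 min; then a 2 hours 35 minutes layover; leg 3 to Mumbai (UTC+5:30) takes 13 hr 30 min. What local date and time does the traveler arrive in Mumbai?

Convert departure to UTC: 12:20 AM − 9:00 = 3:20 PM UTC on Jan 6.
Add 7 hours 59 minutes leg 1 → 11:19 PM UTC.
Add 3 hours and 35 minutes layover in Kabul → 2:54 AM UTC (Jan 7).
Add 7 hours and 2 minutes leg 2 → 9:56 AM UTC.
Add 2 hours and 35 minutes layover in Darwin → 12:31 PM UTC.
Add 13 hours 30 minutes leg 3 → 2:01 AM UTC (Jan 8).
Mumbai is UTC+5:30, so local arrival = 2:01 AM + 5:30 = 7:31 AM on Jan 8.

7:31 AM on January 8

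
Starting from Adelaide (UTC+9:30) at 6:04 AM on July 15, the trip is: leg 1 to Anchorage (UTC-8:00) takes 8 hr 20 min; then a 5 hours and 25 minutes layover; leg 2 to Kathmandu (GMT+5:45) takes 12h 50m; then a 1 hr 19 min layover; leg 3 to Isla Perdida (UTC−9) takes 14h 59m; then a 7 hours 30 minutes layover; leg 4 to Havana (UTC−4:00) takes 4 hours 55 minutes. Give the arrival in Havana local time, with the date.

11:52 PM on July 16

Convert departure to UTC: 6:04 AM − 9:30 = 8:34 PM UTC on Jul 14.
Add 8 hours and 20 minutes leg 1 → 4:54 AM UTC (Jul 15).
Add 5 hours 25 minutes layover in Anchorage → 10:19 AM UTC.
Add 12 hours 50 minutes leg 2 → 11:09 PM UTC.
Add 1 hour and 19 minutes layover in Kathmandu → 12:28 AM UTC (Jul 16).
Add 14 hours and 59 minutes leg 3 → 3:27 PM UTC.
Add 7 hours and 30 minutes layover in Isla Perdida → 10:57 PM UTC.
Add 4 hours and 55 minutes leg 4 → 3:52 AM UTC (Jul 17).
Havana is UTC−4:00, so local arrival = 3:52 AM − 4:00 = 11:52 PM on Jul 16.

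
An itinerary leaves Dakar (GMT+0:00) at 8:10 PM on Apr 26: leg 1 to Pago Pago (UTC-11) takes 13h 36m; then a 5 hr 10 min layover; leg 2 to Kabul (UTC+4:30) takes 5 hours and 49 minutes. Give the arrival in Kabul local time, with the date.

Dakar is at UTC+0, so departure is already 8:10 PM UTC on Apr 26.
Add 13 hours and 36 minutes leg 1 → 9:46 AM UTC (Apr 27).
Add 5 hours and 10 minutes layover in Pago Pago → 2:56 PM UTC.
Add 5 hours 49 minutes leg 2 → 8:45 PM UTC.
Kabul is UTC+4:30, so local arrival = 8:45 PM + 4:30 = 1:15 AM on Apr 28.

1:15 AM on Apr 28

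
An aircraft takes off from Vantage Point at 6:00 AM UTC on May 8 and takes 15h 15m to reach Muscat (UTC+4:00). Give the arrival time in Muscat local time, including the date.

Departure is given in UTC: 6:00 AM on May 8.
Add 15 hours and 15 minutes → 9:15 PM UTC.
Muscat is UTC+4:00: 9:15 PM + 4:00 = 1:15 AM on May 9.

1:15 AM on May 9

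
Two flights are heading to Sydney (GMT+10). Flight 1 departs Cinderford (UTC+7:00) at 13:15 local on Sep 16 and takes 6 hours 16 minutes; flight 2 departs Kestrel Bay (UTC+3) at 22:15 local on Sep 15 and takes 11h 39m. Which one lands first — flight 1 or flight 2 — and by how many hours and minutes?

Flight 1 in UTC: 13:15 − 7:00 = 06:15 on Sep 16.
+6 hours 16 minutes → arrive 12:31 UTC on Sep 16.
Flight 2 in UTC: 22:15 − 3:00 = 19:15 on Sep 15.
+11 hours 39 minutes → arrive 06:54 UTC on Sep 16.
Flight 2 lands earlier by 5 hours 37 minutes.

the second, by 5 hours 37 minutes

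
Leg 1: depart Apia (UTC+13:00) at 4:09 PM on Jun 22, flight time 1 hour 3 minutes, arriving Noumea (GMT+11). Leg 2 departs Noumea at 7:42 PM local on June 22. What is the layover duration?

Convert departure to UTC: 4:09 PM − 13:00 = 3:09 AM UTC on Jun 22.
Add 1 hour and 3 minutes flight time → 4:12 AM UTC.
Noumea is UTC+11:00, so local arrival = 4:12 AM + 11:00 = 3:12 PM on Jun 22.
Layover = 7:42 PM − 3:12 PM = 4 hours 30 minutes.

4 hours 30 minutes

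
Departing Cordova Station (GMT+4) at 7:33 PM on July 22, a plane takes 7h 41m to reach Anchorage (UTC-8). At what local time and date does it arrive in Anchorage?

3:14 PM on July 22

Convert departure to UTC: 7:33 PM − 4:00 = 3:33 PM UTC on Jul 22.
Add 7 hours 41 minutes travel time → 11:14 PM UTC.
Anchorage is UTC−8:00, so local arrival = 11:14 PM − 8:00 = 3:14 PM on Jul 22.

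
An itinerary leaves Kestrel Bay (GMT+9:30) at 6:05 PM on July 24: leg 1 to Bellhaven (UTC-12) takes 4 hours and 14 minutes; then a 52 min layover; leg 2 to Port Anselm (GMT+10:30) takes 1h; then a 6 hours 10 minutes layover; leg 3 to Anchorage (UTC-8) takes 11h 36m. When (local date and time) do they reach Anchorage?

Convert departure to UTC: 6:05 PM − 9:30 = 8:35 AM UTC on Jul 24.
Add 4 hours 14 minutes leg 1 → 12:49 PM UTC.
Add 52 minutes layover in Bellhaven → 1:41 PM UTC.
Add 1 hour leg 2 → 2:41 PM UTC.
Add 6 hours 10 minutes layover in Port Anselm → 8:51 PM UTC.
Add 11 hours 36 minutes leg 3 → 8:27 AM UTC (Jul 25).
Anchorage is UTC−8:00, so local arrival = 8:27 AM − 8:00 = 12:27 AM on Jul 25.

12:27 AM on July 25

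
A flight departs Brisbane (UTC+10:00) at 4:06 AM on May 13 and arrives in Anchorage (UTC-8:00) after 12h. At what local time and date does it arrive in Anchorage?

Anchorage is 18:00 behind Brisbane.
After 12 hours it is 4:06 PM in Brisbane.
Shift by the zone difference: 4:06 PM − 18:00 = 10:06 PM on May 12 in Anchorage.

10:06 PM on May 12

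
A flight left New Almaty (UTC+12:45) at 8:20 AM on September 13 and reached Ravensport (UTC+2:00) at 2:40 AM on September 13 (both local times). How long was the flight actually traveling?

Departure in UTC: 8:20 AM − 12:45 = 7:35 PM on Sep 12.
Arrival in UTC: 2:40 AM − 2:00 = 12:40 AM on Sep 13.
Elapsed = 12:40 AM − 7:35 PM (+1 day) = 5 hours 5 minutes.

5 hours 5 minutes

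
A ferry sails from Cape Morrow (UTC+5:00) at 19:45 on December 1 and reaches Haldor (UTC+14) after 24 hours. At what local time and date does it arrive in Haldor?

04:45 on Dec 3

Haldor is 9:00 ahead of Cape Morrow.
After 24 hours it is 19:45 (Dec 2) in Cape Morrow.
Shift by the zone difference: 19:45 + 9:00 = 04:45 on Dec 3 in Haldor.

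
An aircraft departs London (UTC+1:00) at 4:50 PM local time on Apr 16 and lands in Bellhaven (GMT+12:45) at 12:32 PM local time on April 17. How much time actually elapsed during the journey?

Departure in UTC: 4:50 PM − 1:00 = 3:50 PM on Apr 16.
Arrival in UTC: 12:32 PM − 12:45 = 11:47 PM on Apr 16.
Elapsed = 11:47 PM − 3:50 PM = 7 hours 57 minutes.

7 hours 57 minutes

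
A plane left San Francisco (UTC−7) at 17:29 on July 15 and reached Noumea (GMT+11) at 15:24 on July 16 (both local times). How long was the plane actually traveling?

Noumea is 18:00 ahead of San Francisco.
Clock-face elapsed time (ignoring zones) is 21 hours 55 minutes.
Actual elapsed = 21 hours 55 minutes − 18:00 = 3 hours 55 minutes.

3 hours 55 minutes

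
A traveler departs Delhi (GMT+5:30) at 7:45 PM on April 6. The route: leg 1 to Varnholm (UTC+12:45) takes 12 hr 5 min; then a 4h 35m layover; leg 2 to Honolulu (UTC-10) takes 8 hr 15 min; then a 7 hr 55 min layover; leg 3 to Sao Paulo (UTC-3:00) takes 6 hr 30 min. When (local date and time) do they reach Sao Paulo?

Convert departure to UTC: 7:45 PM − 5:30 = 2:15 PM UTC on Apr 6.
Add 12 hours 5 minutes leg 1 → 2:20 AM UTC (Apr 7).
Add 4 hours and 35 minutes layover in Varnholm → 6:55 AM UTC.
Add 8 hours 15 minutes leg 2 → 3:10 PM UTC.
Add 7 hours 55 minutes layover in Honolulu → 11:05 PM UTC.
Add 6 hours 30 minutes leg 3 → 5:35 AM UTC (Apr 8).
Sao Paulo is UTC−3:00, so local arrival = 5:35 AM − 3:00 = 2:35 AM on Apr 8.

2:35 AM on April 8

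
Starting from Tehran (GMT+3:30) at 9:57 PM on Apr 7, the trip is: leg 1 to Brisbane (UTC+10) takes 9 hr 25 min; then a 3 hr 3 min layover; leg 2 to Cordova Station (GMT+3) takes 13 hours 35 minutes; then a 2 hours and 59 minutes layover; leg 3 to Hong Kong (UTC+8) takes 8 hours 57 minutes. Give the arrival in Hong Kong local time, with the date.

4:26 PM on Apr 9

Convert departure to UTC: 9:57 PM − 3:30 = 6:27 PM UTC on Apr 7.
Add 9 hours and 25 minutes leg 1 → 3:52 AM UTC (Apr 8).
Add 3 hours and 3 minutes layover in Brisbane → 6:55 AM UTC.
Add 13 hours and 35 minutes leg 2 → 8:30 PM UTC.
Add 2 hours 59 minutes layover in Cordova Station → 11:29 PM UTC.
Add 8 hours 57 minutes leg 3 → 8:26 AM UTC (Apr 9).
Hong Kong is UTC+8:00, so local arrival = 8:26 AM + 8:00 = 4:26 PM on Apr 9.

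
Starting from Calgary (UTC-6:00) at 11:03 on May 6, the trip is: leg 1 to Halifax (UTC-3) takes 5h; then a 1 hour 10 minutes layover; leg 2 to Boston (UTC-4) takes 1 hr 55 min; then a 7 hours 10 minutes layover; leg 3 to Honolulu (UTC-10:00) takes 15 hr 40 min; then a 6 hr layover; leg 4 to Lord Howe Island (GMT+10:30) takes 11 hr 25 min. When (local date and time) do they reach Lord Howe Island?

Convert departure to UTC: 11:03 + 6:00 = 17:03 UTC on May 6.
Add 5 hours leg 1 → 22:03 UTC.
Add 1 hour 10 minutes layover in Halifax → 23:13 UTC.
Add 1 hour 55 minutes leg 2 → 01:08 UTC (May 7).
Add 7 hours 10 minutes layover in Boston → 08:18 UTC.
Add 15 hours and 40 minutes leg 3 → 23:58 UTC.
Add 6 hours layover in Honolulu → 05:58 UTC (May 8).
Add 11 hours 25 minutes leg 4 → 17:23 UTC.
Lord Howe Island is UTC+10:30, so local arrival = 17:23 + 10:30 = 03:53 on May 9.

03:53 on May 9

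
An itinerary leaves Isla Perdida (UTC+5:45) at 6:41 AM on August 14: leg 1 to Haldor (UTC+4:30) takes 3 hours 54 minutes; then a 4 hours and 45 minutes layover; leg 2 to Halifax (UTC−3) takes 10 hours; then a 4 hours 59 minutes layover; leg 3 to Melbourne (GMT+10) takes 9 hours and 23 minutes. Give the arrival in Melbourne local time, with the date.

7:57 PM on August 15

Convert departure to UTC: 6:41 AM − 5:45 = 12:56 AM UTC on Aug 14.
Add 3 hours 54 minutes leg 1 → 4:50 AM UTC.
Add 4 hours 45 minutes layover in Haldor → 9:35 AM UTC.
Add 10 hours leg 2 → 7:35 PM UTC.
Add 4 hours and 59 minutes layover in Halifax → 12:34 AM UTC (Aug 15).
Add 9 hours 23 minutes leg 3 → 9:57 AM UTC.
Melbourne is UTC+10:00, so local arrival = 9:57 AM + 10:00 = 7:57 PM on Aug 15.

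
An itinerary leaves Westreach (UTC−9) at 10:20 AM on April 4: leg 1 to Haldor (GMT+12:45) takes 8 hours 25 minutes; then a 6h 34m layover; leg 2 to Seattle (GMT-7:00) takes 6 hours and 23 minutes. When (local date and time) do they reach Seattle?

Convert departure to UTC: 10:20 AM + 9:00 = 7:20 PM UTC on Apr 4.
Add 8 hours and 25 minutes leg 1 → 3:45 AM UTC (Apr 5).
Add 6 hours 34 minutes layover in Haldor → 10:19 AM UTC.
Add 6 hours and 23 minutes leg 2 → 4:42 PM UTC.
Seattle is UTC−7:00, so local arrival = 4:42 PM − 7:00 = 9:42 AM on Apr 5.

9:42 AM on Apr 5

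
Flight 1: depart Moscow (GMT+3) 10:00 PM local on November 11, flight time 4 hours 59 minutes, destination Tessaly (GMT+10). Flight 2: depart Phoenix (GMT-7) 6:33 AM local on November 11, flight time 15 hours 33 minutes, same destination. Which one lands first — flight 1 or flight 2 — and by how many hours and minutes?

Flight 1 in UTC: 10:00 PM − 3:00 = 7:00 PM on Nov 11.
+4 hours and 59 minutes → arrive 11:59 PM UTC on Nov 11.
Flight 2 in UTC: 6:33 AM + 7:00 = 1:33 PM on Nov 11.
+15 hours and 33 minutes → arrive 5:06 AM UTC on Nov 12.
Flight 1 lands earlier by 5 hours 7 minutes.

the first, by 5 hours 7 minutes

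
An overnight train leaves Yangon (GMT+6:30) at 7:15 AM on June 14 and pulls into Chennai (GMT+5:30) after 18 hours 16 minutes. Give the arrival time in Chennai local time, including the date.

12:31 AM on June 15

Convert departure to UTC: 7:15 AM − 6:30 = 12:45 AM UTC on Jun 14.
Add 18 hours 16 minutes travel time → 7:01 PM UTC.
Chennai is UTC+5:30, so local arrival = 7:01 PM + 5:30 = 12:31 AM on Jun 15.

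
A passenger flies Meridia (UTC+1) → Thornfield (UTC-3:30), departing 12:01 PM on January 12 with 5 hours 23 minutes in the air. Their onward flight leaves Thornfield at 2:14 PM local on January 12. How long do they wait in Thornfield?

Convert departure to UTC: 12:01 PM − 1:00 = 11:01 AM UTC on Jan 12.
Add 5 hours and 23 minutes flight time → 4:24 PM UTC.
Thornfield is UTC−3:30, so local arrival = 4:24 PM − 3:30 = 12:54 PM on Jan 12.
Layover = 2:14 PM − 12:54 PM = 1 hour 20 minutes.

1 hour 20 minutes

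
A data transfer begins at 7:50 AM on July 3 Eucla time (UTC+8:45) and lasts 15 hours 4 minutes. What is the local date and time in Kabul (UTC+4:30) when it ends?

6:39 PM on Jul 3

Convert start to UTC: 7:50 AM − 8:45 = 11:05 PM UTC on Jul 2.
Add 15 hours and 4 minutes duration → 2:09 PM UTC (Jul 3).
Kabul is UTC+4:30, so local end time = 2:09 PM + 4:30 = 6:39 PM on Jul 3.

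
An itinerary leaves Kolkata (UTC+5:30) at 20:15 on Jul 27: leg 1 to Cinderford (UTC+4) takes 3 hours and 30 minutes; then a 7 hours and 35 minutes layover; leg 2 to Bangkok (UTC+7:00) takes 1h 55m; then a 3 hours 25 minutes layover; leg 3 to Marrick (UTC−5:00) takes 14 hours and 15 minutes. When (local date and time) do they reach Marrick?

Convert departure to UTC: 20:15 − 5:30 = 14:45 UTC on Jul 27.
Add 3 hours 30 minutes leg 1 → 18:15 UTC.
Add 7 hours and 35 minutes layover in Cinderford → 01:50 UTC (Jul 28).
Add 1 hour 55 minutes leg 2 → 03:45 UTC.
Add 3 hours and 25 minutes layover in Bangkok → 07:10 UTC.
Add 14 hours 15 minutes leg 3 → 21:25 UTC.
Marrick is UTC−5:00, so local arrival = 21:25 − 5:00 = 16:25 on Jul 28.

16:25 on July 28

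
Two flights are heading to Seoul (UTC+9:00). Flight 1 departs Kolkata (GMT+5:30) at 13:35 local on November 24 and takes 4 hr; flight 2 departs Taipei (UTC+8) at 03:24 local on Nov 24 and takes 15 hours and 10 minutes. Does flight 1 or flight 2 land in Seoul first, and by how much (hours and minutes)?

Flight 1 in UTC: 13:35 − 5:30 = 08:05 on Nov 24.
+4 hours → arrive 12:05 UTC on Nov 24.
Flight 2 in UTC: 03:24 − 8:00 = 19:24 on Nov 23.
+15 hours and 10 minutes → arrive 10:34 UTC on Nov 24.
Flight 2 lands earlier by 1 hour 31 minutes.

the second, by 1 hour 31 minutes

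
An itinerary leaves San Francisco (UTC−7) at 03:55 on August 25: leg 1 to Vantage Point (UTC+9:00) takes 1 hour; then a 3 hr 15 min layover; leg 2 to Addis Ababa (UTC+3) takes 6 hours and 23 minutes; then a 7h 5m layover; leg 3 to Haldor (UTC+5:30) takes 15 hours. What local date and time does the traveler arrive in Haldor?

01:08 on Aug 27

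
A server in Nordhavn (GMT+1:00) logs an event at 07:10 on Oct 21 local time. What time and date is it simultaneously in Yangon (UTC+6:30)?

12:40 on October 21

In UTC: 07:10 − 1:00 = 06:10 on Oct 21.
Yangon is UTC+6:30: 06:10 + 6:30 = 12:40 on Oct 21.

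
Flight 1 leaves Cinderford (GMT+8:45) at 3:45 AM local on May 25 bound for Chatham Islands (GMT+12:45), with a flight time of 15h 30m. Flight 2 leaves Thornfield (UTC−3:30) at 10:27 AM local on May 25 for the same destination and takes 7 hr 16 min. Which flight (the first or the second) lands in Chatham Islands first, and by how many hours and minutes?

the first, by 10 hours 43 minutes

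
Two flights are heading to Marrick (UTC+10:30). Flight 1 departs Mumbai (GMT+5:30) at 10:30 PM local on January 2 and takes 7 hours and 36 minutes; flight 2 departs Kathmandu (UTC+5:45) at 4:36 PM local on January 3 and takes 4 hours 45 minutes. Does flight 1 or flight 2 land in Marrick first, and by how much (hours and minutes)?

the first, by 15 hours

Flight 1 in UTC: 10:30 PM − 5:30 = 5:00 PM on Jan 2.
+7 hours 36 minutes → arrive 12:36 AM UTC on Jan 3.
Flight 2 in UTC: 4:36 PM − 5:45 = 10:51 AM on Jan 3.
+4 hours and 45 minutes → arrive 3:36 PM UTC on Jan 3.
Flight 1 lands earlier by 15 hours.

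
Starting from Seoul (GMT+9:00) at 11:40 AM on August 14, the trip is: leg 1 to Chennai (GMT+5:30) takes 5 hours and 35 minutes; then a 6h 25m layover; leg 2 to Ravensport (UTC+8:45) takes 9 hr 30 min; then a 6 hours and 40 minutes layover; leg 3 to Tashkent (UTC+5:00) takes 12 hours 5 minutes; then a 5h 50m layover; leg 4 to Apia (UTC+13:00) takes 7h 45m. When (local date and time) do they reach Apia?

9:30 PM on August 16

Convert departure to UTC: 11:40 AM − 9:00 = 2:40 AM UTC on Aug 14.
Add 5 hours and 35 minutes leg 1 → 8:15 AM UTC.
Add 6 hours and 25 minutes layover in Chennai → 2:40 PM UTC.
Add 9 hours 30 minutes leg 2 → 12:10 AM UTC (Aug 15).
Add 6 hours 40 minutes layover in Ravensport → 6:50 AM UTC.
Add 12 hours and 5 minutes leg 3 → 6:55 PM UTC.
Add 5 hours and 50 minutes layover in Tashkent → 12:45 AM UTC (Aug 16).
Add 7 hours 45 minutes leg 4 → 8:30 AM UTC.
Apia is UTC+13:00, so local arrival = 8:30 AM + 13:00 = 9:30 PM on Aug 16.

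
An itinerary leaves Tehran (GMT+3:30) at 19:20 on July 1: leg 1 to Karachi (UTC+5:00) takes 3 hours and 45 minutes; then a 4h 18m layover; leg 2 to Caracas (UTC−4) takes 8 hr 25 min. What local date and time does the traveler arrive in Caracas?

Convert departure to UTC: 19:20 − 3:30 = 15:50 UTC on Jul 1.
Add 3 hours 45 minutes leg 1 → 19:35 UTC.
Add 4 hours and 18 minutes layover in Karachi → 23:53 UTC.
Add 8 hours 25 minutes leg 2 → 08:18 UTC (Jul 2).
Caracas is UTC−4:00, so local arrival = 08:18 − 4:00 = 04:18 on Jul 2.

04:18 on Jul 2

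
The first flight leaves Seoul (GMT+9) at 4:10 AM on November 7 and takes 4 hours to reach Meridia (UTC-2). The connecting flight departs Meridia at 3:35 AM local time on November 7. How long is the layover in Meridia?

Convert departure to UTC: 4:10 AM − 9:00 = 7:10 PM UTC on Nov 6.
Add 4 hours flight time → 11:10 PM UTC.
Meridia is UTC−2:00, so local arrival = 11:10 PM − 2:00 = 9:10 PM on Nov 6.
Layover = 3:35 AM − 9:10 PM (+1 day) = 6 hours 25 minutes.

6 hours 25 minutes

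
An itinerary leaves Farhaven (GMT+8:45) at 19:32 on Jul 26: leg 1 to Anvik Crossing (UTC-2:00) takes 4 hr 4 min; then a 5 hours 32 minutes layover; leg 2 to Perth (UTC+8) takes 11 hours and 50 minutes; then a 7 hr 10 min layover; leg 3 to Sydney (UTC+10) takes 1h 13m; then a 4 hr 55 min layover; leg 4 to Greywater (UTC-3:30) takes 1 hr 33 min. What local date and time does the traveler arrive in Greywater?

Convert departure to UTC: 19:32 − 8:45 = 10:47 UTC on Jul 26.
Add 4 hours 4 minutes leg 1 → 14:51 UTC.
Add 5 hours and 32 minutes layover in Anvik Crossing → 20:23 UTC.
Add 11 hours and 50 minutes leg 2 → 08:13 UTC (Jul 27).
Add 7 hours and 10 minutes layover in Perth → 15:23 UTC.
Add 1 hour 13 minutes leg 3 → 16:36 UTC.
Add 4 hours 55 minutes layover in Sydney → 21:31 UTC.
Add 1 hour and 33 minutes leg 4 → 23:04 UTC.
Greywater is UTC−3:30, so local arrival = 23:04 − 3:30 = 19:34 on Jul 27.

19:34 on July 27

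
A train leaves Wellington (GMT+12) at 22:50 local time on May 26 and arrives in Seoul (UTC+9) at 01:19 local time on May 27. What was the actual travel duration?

5 hours 29 minutes

Seoul is 3:00 behind Wellington.
Clock-face elapsed time (ignoring zones) is 2 hours 29 minutes.
Actual elapsed = 2 hours 29 minutes + 3:00 = 5 hours 29 minutes.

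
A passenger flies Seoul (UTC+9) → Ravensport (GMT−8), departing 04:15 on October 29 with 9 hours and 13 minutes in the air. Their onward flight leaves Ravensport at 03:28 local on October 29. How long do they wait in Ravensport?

7 hours

Convert departure to UTC: 04:15 − 9:00 = 19:15 UTC on Oct 28.
Add 9 hours and 13 minutes flight time → 04:28 UTC (Oct 29).
Ravensport is UTC−8:00, so local arrival = 04:28 − 8:00 = 20:28 on Oct 28.
Layover = 03:28 − 20:28 (+1 day) = 7 hours.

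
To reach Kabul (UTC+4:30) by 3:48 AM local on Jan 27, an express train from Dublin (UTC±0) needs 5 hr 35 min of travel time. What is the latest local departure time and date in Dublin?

Target arrival in UTC: 3:48 AM − 4:30 = 11:18 PM on Jan 26.
Subtract 5 hours 35 minutes → departure 5:43 PM UTC on Jan 26.
Dublin is UTC+0, so departure is 5:43 PM on Jan 26.

5:43 PM on January 26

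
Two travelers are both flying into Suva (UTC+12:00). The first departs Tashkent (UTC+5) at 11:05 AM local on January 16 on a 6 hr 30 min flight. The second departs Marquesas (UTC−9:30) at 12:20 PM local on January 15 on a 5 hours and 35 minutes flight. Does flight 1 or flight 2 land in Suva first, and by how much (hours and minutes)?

Flight 1 in UTC: 11:05 AM − 5:00 = 6:05 AM on Jan 16.
+6 hours 30 minutes → arrive 12:35 PM UTC on Jan 16.
Flight 2 in UTC: 12:20 PM + 9:30 = 9:50 PM on Jan 15.
+5 hours and 35 minutes → arrive 3:25 AM UTC on Jan 16.
Flight 2 lands earlier by 9 hours 10 minutes.

the second, by 9 hours 10 minutes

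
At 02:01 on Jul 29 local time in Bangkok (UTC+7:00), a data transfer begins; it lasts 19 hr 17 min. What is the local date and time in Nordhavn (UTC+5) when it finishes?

Nordhavn is 2:00 behind Bangkok.
After 19 hours and 17 minutes it is 21:18 in Bangkok.
Shift by the zone difference: 21:18 − 2:00 = 19:18 on Jul 29 in Nordhavn.

19:18 on July 29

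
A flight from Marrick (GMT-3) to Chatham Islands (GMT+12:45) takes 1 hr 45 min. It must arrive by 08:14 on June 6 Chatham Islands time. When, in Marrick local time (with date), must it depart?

14:44 on June 5

Target arrival in UTC: 08:14 − 12:45 = 19:29 on Jun 5.
Subtract 1 hour 45 minutes → departure 17:44 UTC on Jun 5.
Marrick is UTC−3:00: 17:44 − 3:00 = 14:44 on Jun 5.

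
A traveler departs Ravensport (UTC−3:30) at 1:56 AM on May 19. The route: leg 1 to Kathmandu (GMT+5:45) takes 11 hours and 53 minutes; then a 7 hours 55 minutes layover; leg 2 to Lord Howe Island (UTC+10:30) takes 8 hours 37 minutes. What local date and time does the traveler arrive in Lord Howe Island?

8:21 PM on May 20

Convert departure to UTC: 1:56 AM + 3:30 = 5:26 AM UTC on May 19.
Add 11 hours 53 minutes leg 1 → 5:19 PM UTC.
Add 7 hours and 55 minutes layover in Kathmandu → 1:14 AM UTC (May 20).
Add 8 hours and 37 minutes leg 2 → 9:51 AM UTC.
Lord Howe Island is UTC+10:30, so local arrival = 9:51 AM + 10:30 = 8:21 PM on May 20.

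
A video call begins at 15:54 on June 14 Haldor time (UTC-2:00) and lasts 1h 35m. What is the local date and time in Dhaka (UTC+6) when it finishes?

01:29 on Jun 15

Convert start to UTC: 15:54 + 2:00 = 17:54 UTC on Jun 14.
Add 1 hour 35 minutes duration → 19:29 UTC.
Dhaka is UTC+6:00, so local end time = 19:29 + 6:00 = 01:29 on Jun 15.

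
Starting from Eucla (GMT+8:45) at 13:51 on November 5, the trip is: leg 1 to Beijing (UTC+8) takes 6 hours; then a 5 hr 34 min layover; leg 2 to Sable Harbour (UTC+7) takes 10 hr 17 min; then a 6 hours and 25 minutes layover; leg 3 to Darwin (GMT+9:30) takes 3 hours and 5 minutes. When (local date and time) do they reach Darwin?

Convert departure to UTC: 13:51 − 8:45 = 05:06 UTC on Nov 5.
Add 6 hours leg 1 → 11:06 UTC.
Add 5 hours 34 minutes layover in Beijing → 16:40 UTC.
Add 10 hours 17 minutes leg 2 → 02:57 UTC (Nov 6).
Add 6 hours and 25 minutes layover in Sable Harbour → 09:22 UTC.
Add 3 hours and 5 minutes leg 3 → 12:27 UTC.
Darwin is UTC+9:30, so local arrival = 12:27 + 9:30 = 21:57 on Nov 6.

21:57 on November 6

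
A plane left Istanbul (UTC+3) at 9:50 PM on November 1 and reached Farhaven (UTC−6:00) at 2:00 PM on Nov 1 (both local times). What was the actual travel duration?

Farhaven is 9:00 behind Istanbul.
Clock-face elapsed time (ignoring zones) is −7 hours 50 minutes.
Actual elapsed = −7 hours 50 minutes + 9:00 = 1 hour 10 minutes.

1 hour 10 minutes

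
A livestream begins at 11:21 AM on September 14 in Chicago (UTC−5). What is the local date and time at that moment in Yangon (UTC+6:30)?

10:51 PM on Sep 14

Yangon is 11:30 ahead of Chicago.
Shift by the zone difference: 11:21 AM + 11:30 = 10:51 PM on Sep 14 in Yangon.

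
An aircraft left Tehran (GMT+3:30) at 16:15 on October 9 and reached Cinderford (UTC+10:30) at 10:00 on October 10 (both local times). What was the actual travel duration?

10 hours 45 minutes

Departure in UTC: 16:15 − 3:30 = 12:45 on Oct 9.
Arrival in UTC: 10:00 − 10:30 = 23:30 on Oct 9.
Elapsed = 23:30 − 12:45 = 10 hours 45 minutes.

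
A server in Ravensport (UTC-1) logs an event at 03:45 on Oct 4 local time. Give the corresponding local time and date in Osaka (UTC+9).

In UTC: 03:45 + 1:00 = 04:45 on Oct 4.
Osaka is UTC+9:00: 04:45 + 9:00 = 13:45 on Oct 4.

13:45 on October 4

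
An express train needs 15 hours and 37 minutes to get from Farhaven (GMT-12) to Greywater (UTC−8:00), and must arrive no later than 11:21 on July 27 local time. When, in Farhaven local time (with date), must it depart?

Target arrival in UTC: 11:21 + 8:00 = 19:21 on Jul 27.
Subtract 15 hours and 37 minutes → departure 03:44 UTC on Jul 27.
Farhaven is UTC−12:00: 03:44 − 12:00 = 15:44 on Jul 26.

15:44 on July 26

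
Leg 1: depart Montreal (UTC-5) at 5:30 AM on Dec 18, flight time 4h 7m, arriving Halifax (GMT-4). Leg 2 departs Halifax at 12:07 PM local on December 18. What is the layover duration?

Convert departure to UTC: 5:30 AM + 5:00 = 10:30 AM UTC on Dec 18.
Add 4 hours and 7 minutes flight time → 2:37 PM UTC.
Halifax is UTC−4:00, so local arrival = 2:37 PM − 4:00 = 10:37 AM on Dec 18.
Layover = 12:07 PM − 10:37 AM = 1 hour 30 minutes.

1 hour 30 minutes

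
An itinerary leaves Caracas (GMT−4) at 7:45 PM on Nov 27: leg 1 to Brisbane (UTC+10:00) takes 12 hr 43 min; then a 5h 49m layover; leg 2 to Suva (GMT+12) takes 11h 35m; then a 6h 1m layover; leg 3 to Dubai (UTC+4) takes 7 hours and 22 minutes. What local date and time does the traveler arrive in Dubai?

Convert departure to UTC: 7:45 PM + 4:00 = 11:45 PM UTC on Nov 27.
Add 12 hours 43 minutes leg 1 → 12:28 PM UTC (Nov 28).
Add 5 hours 49 minutes layover in Brisbane → 6:17 PM UTC.
Add 11 hours 35 minutes leg 2 → 5:52 AM UTC (Nov 29).
Add 6 hours and 1 minute layover in Suva → 11:53 AM UTC.
Add 7 hours and 22 minutes leg 3 → 7:15 PM UTC.
Dubai is UTC+4:00, so local arrival = 7:15 PM + 4:00 = 11:15 PM on Nov 29.

11:15 PM on Nov 29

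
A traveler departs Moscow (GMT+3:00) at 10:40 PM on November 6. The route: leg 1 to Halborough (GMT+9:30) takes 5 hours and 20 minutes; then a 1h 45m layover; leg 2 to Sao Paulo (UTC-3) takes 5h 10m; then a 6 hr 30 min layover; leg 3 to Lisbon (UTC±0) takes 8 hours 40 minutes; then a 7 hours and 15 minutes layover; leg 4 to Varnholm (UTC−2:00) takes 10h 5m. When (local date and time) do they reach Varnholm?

Convert departure to UTC: 10:40 PM − 3:00 = 7:40 PM UTC on Nov 6.
Add 5 hours 20 minutes leg 1 → 1:00 AM UTC (Nov 7).
Add 1 hour 45 minutes layover in Halborough → 2:45 AM UTC.
Add 5 hours and 10 minutes leg 2 → 7:55 AM UTC.
Add 6 hours 30 minutes layover in Sao Paulo → 2:25 PM UTC.
Add 8 hours 40 minutes leg 3 → 11:05 PM UTC.
Add 7 hours and 15 minutes layover in Lisbon → 6:20 AM UTC (Nov 8).
Add 10 hours 5 minutes leg 4 → 4:25 PM UTC.
Varnholm is UTC−2:00, so local arrival = 4:25 PM − 2:00 = 2:25 PM on Nov 8.

2:25 PM on November 8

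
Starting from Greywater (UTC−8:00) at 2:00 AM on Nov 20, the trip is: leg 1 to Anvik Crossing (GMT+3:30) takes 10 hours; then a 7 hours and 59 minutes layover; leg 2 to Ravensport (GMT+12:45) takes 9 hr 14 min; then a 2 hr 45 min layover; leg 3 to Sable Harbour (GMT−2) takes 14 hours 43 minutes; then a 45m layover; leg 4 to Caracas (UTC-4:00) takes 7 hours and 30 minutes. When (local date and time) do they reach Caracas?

10:56 AM on November 22

Convert departure to UTC: 2:00 AM + 8:00 = 10:00 AM UTC on Nov 20.
Add 10 hours leg 1 → 8:00 PM UTC.
Add 7 hours and 59 minutes layover in Anvik Crossing → 3:59 AM UTC (Nov 21).
Add 9 hours 14 minutes leg 2 → 1:13 PM UTC.
Add 2 hours 45 minutes layover in Ravensport → 3:58 PM UTC.
Add 14 hours 43 minutes leg 3 → 6:41 AM UTC (Nov 22).
Add 45 minutes layover in Sable Harbour → 7:26 AM UTC.
Add 7 hours and 30 minutes leg 4 → 2:56 PM UTC.
Caracas is UTC−4:00, so local arrival = 2:56 PM − 4:00 = 10:56 AM on Nov 22.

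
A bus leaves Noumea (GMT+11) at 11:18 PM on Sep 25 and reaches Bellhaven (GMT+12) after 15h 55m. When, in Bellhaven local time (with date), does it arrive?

Convert departure to UTC: 11:18 PM − 11:00 = 12:18 PM UTC on Sep 25.
Add 15 hours 55 minutes travel time → 4:13 AM UTC (Sep 26).
Bellhaven is UTC+12:00, so local arrival = 4:13 AM + 12:00 = 4:13 PM on Sep 26.

4:13 PM on September 26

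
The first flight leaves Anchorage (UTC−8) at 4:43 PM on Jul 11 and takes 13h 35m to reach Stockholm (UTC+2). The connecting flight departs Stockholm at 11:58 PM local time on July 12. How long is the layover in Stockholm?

Convert departure to UTC: 4:43 PM + 8:00 = 12:43 AM UTC on Jul 12.
Add 13 hours 35 minutes flight time → 2:18 PM UTC.
Stockholm is UTC+2:00, so local arrival = 2:18 PM + 2:00 = 4:18 PM on Jul 12.
Layover = 11:58 PM − 4:18 PM = 7 hours 40 minutes.

7 hours 40 minutes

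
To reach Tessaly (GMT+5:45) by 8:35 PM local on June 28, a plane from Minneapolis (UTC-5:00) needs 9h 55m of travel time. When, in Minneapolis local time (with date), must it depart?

Target arrival in UTC: 8:35 PM − 5:45 = 2:50 PM on Jun 28.
Subtract 9 hours 55 minutes → departure 4:55 AM UTC on Jun 28.
Minneapolis is UTC−5:00: 4:55 AM − 5:00 = 11:55 PM on Jun 27.

11:55 PM on Jun 27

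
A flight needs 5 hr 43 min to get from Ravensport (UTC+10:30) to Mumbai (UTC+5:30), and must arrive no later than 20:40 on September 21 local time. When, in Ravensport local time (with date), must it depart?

Target arrival in UTC: 20:40 − 5:30 = 15:10 on Sep 21.
Subtract 5 hours 43 minutes → departure 09:27 UTC on Sep 21.
Ravensport is UTC+10:30: 09:27 + 10:30 = 19:57 on Sep 21.

19:57 on September 21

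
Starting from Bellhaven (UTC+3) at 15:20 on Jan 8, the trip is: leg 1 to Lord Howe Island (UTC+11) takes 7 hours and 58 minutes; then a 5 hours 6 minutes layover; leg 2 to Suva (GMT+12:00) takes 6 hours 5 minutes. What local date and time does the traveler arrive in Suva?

19:29 on January 9

Convert departure to UTC: 15:20 − 3:00 = 12:20 UTC on Jan 8.
Add 7 hours 58 minutes leg 1 → 20:18 UTC.
Add 5 hours 6 minutes layover in Lord Howe Island → 01:24 UTC (Jan 9).
Add 6 hours and 5 minutes leg 2 → 07:29 UTC.
Suva is UTC+12:00, so local arrival = 07:29 + 12:00 = 19:29 on Jan 9.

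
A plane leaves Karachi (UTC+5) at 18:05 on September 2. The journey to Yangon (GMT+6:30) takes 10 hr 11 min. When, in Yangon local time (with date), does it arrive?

Convert departure to UTC: 18:05 − 5:00 = 13:05 UTC on Sep 2.
Add 10 hours and 11 minutes travel time → 23:16 UTC.
Yangon is UTC+6:30, so local arrival = 23:16 + 6:30 = 05:46 on Sep 3.

05:46 on September 3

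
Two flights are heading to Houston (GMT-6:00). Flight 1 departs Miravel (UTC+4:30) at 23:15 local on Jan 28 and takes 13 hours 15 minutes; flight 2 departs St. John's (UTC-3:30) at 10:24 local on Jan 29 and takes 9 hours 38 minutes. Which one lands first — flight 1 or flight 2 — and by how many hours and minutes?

Flight 1 in UTC: 23:15 − 4:30 = 18:45 on Jan 28.
+13 hours and 15 minutes → arrive 08:00 UTC on Jan 29.
Flight 2 in UTC: 10:24 + 3:30 = 13:54 on Jan 29.
+9 hours 38 minutes → arrive 23:32 UTC on Jan 29.
Flight 1 lands earlier by 15 hours 32 minutes.

the first, by 15 hours 32 minutes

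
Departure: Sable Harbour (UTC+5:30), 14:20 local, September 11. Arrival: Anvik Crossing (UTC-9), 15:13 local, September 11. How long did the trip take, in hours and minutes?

Departure in UTC: 14:20 − 5:30 = 08:50 on Sep 11.
Arrival in UTC: 15:13 + 9:00 = 00:13 on Sep 12.
Elapsed = 00:13 − 08:50 (+1 day) = 15 hours 23 minutes.

15 hours 23 minutes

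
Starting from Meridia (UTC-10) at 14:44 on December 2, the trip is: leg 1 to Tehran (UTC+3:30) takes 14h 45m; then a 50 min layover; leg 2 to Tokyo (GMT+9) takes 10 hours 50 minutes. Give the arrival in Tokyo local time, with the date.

12:09 on December 4

Convert departure to UTC: 14:44 + 10:00 = 00:44 UTC on Dec 3.
Add 14 hours and 45 minutes leg 1 → 15:29 UTC.
Add 50 minutes layover in Tehran → 16:19 UTC.
Add 10 hours and 50 minutes leg 2 → 03:09 UTC (Dec 4).
Tokyo is UTC+9:00, so local arrival = 03:09 + 9:00 = 12:09 on Dec 4.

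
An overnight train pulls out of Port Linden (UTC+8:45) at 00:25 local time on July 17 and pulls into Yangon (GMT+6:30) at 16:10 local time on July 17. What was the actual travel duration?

Yangon is 2:15 behind Port Linden.
Clock-face elapsed time (ignoring zones) is 15 hours 45 minutes.
Actual elapsed = 15 hours 45 minutes + 2:15 = 18 hours.

18 hours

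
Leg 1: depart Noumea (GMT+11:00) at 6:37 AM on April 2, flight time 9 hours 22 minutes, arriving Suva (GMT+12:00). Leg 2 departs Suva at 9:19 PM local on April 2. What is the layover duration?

Convert departure to UTC: 6:37 AM − 11:00 = 7:37 PM UTC on Apr 1.
Add 9 hours and 22 minutes flight time → 4:59 AM UTC (Apr 2).
Suva is UTC+12:00, so local arrival = 4:59 AM + 12:00 = 4:59 PM on Apr 2.
Layover = 9:19 PM − 4:59 PM = 4 hours 20 minutes.

4 hours 20 minutes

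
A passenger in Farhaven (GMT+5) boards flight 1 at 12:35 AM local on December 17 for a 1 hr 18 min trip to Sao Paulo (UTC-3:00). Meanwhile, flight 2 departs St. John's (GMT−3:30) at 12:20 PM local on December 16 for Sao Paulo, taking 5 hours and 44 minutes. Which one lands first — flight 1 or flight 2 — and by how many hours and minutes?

the first, by 41 minutes

Flight 1 in UTC: 12:35 AM − 5:00 = 7:35 PM on Dec 16.
+1 hour and 18 minutes → arrive 8:53 PM UTC on Dec 16.
Flight 2 in UTC: 12:20 PM + 3:30 = 3:50 PM on Dec 16.
+5 hours and 44 minutes → arrive 9:34 PM UTC on Dec 16.
Flight 1 lands earlier by 41 minutes.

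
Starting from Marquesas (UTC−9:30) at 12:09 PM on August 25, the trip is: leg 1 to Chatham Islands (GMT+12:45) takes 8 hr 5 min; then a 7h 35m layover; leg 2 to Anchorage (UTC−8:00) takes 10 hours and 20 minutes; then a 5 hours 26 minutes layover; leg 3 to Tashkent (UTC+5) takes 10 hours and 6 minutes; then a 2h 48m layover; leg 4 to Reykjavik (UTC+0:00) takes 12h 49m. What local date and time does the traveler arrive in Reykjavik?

6:48 AM on August 28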